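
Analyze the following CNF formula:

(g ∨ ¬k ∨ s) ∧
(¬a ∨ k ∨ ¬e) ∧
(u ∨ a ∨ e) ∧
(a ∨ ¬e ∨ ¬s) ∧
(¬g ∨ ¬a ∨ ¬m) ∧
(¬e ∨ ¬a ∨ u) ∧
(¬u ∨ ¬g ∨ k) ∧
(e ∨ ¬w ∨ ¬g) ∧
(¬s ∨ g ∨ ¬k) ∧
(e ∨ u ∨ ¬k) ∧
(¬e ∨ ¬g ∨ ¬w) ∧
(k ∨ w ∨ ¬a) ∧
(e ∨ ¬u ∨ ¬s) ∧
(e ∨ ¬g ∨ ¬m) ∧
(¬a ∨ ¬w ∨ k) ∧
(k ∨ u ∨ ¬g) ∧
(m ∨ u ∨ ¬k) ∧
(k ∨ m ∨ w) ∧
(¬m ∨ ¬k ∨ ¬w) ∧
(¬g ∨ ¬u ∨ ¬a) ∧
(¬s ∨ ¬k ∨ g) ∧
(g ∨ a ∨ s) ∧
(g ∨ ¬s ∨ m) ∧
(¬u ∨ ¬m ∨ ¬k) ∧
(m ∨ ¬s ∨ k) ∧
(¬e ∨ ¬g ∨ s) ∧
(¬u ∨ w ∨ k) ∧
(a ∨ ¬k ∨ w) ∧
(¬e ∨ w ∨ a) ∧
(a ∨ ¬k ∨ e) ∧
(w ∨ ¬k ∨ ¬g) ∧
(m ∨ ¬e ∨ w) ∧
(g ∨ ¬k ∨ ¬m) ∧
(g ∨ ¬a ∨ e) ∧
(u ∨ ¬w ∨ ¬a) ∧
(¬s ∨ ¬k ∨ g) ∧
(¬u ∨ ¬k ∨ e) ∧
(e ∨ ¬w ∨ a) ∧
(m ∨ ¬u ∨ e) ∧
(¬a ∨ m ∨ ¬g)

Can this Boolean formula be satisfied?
No

No, the formula is not satisfiable.

No assignment of truth values to the variables can make all 40 clauses true simultaneously.

The formula is UNSAT (unsatisfiable).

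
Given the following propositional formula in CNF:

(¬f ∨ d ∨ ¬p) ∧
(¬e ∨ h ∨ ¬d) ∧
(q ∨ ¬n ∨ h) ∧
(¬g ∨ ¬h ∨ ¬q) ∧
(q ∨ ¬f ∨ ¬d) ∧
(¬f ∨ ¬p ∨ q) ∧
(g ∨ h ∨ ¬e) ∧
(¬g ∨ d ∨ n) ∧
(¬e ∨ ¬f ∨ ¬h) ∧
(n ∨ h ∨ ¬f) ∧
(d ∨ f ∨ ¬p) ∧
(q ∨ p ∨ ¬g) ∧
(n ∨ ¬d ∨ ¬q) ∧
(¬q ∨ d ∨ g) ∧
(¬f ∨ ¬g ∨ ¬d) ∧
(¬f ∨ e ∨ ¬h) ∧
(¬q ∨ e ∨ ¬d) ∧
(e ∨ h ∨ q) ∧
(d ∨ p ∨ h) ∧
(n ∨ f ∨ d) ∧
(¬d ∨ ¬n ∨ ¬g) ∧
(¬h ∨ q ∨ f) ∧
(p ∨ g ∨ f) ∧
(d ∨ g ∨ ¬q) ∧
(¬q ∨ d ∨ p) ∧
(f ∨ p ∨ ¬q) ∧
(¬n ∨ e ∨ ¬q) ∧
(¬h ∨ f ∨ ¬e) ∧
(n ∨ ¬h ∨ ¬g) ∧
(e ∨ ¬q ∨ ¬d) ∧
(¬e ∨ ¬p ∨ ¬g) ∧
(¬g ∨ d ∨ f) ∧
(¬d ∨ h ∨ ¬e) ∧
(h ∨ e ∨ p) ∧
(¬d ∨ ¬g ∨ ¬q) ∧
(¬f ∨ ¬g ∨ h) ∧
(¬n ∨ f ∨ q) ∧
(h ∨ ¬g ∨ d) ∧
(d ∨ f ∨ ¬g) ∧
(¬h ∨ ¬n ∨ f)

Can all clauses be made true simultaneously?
No

No, the formula is not satisfiable.

No assignment of truth values to the variables can make all 40 clauses true simultaneously.

The formula is UNSAT (unsatisfiable).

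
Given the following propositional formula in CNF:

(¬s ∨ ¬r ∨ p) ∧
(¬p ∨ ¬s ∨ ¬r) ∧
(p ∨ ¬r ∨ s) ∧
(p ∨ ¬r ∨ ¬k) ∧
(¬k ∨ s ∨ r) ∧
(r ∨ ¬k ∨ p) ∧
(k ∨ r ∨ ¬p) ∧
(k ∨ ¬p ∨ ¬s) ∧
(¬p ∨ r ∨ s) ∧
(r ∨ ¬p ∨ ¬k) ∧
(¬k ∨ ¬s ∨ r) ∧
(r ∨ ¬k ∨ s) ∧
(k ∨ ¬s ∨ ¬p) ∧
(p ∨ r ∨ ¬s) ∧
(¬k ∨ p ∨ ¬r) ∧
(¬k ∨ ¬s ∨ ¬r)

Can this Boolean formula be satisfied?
Yes

Yes, the formula is satisfiable.

One satisfying assignment is: r=False, k=False, s=False, p=False

Verification: With this assignment, all 16 clauses evaluate to true.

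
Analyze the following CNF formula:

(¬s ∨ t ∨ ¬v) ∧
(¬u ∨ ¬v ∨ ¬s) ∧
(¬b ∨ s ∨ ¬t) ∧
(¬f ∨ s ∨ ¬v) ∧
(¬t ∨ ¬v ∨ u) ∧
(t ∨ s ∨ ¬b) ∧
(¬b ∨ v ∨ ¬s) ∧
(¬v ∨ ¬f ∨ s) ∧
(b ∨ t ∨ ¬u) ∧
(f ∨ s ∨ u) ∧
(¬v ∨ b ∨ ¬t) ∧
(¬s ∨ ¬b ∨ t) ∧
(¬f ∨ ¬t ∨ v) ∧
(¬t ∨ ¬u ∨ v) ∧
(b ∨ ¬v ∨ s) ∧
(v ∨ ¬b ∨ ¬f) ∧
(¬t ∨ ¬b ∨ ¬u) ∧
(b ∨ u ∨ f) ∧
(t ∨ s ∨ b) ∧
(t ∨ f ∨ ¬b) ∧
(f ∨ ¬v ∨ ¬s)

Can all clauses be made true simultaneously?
Yes

Yes, the formula is satisfiable.

One satisfying assignment is: f=True, u=False, b=False, v=False, s=True, t=False

Verification: With this assignment, all 21 clauses evaluate to true.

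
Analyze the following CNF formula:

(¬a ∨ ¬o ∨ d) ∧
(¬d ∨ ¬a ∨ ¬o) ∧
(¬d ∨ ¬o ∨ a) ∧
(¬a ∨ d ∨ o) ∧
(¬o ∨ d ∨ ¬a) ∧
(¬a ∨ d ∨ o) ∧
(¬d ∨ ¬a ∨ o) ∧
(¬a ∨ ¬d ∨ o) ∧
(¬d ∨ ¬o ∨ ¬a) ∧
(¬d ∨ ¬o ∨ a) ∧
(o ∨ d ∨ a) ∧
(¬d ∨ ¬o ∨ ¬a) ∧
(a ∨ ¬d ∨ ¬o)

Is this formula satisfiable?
Yes

Yes, the formula is satisfiable.

One satisfying assignment is: a=False, d=False, o=True

Verification: With this assignment, all 13 clauses evaluate to true.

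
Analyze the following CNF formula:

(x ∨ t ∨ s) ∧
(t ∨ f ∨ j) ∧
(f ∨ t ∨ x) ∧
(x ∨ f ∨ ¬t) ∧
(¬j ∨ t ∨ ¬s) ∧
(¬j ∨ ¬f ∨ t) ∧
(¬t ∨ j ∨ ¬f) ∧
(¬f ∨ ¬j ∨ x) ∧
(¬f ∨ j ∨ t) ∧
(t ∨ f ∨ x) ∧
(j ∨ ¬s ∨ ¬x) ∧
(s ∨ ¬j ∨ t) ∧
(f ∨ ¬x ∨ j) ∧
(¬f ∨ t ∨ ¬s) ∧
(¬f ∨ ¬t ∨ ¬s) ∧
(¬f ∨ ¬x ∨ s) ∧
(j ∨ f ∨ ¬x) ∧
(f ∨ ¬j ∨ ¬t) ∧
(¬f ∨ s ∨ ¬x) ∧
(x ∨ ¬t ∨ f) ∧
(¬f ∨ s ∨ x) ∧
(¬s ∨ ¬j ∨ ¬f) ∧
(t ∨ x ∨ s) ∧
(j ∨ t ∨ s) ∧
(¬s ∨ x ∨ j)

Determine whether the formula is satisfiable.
No

No, the formula is not satisfiable.

No assignment of truth values to the variables can make all 25 clauses true simultaneously.

The formula is UNSAT (unsatisfiable).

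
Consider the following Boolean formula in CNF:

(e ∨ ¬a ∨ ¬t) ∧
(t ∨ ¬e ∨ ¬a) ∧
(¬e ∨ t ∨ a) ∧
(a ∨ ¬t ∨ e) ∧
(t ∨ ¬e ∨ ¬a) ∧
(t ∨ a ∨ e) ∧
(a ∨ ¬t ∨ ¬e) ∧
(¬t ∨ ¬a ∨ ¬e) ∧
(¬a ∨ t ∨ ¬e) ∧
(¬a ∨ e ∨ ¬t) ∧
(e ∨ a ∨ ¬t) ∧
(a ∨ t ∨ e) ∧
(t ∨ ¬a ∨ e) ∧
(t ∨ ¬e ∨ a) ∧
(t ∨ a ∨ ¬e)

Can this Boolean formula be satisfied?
No

No, the formula is not satisfiable.

No assignment of truth values to the variables can make all 15 clauses true simultaneously.

The formula is UNSAT (unsatisfiable).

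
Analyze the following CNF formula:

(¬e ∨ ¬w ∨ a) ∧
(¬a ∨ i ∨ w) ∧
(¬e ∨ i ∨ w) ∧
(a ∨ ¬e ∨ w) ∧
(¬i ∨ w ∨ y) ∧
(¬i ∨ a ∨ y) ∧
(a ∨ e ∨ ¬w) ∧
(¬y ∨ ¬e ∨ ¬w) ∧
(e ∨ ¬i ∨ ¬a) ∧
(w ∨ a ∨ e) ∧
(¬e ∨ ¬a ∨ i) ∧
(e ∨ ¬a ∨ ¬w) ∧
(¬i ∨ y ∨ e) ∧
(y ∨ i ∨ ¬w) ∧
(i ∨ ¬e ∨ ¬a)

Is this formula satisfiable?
Yes

Yes, the formula is satisfiable.

One satisfying assignment is: e=True, y=True, a=True, w=False, i=True

Verification: With this assignment, all 15 clauses evaluate to true.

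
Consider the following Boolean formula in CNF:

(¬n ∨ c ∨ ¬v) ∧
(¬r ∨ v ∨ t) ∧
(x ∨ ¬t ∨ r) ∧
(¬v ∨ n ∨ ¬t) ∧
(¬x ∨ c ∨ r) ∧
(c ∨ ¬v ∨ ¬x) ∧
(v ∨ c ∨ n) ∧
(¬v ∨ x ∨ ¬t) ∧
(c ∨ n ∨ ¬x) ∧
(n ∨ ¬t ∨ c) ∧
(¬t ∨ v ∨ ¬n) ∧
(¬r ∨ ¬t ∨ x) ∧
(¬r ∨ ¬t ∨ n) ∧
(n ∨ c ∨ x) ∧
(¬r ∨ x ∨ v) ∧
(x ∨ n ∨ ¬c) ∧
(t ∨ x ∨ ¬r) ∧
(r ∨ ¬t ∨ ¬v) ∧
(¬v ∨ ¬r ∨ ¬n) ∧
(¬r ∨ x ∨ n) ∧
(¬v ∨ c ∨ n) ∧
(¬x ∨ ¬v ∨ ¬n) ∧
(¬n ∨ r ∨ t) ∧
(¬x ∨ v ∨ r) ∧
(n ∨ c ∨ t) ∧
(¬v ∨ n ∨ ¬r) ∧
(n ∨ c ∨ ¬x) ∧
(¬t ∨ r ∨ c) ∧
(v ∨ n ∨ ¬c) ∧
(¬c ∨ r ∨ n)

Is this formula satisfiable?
No

No, the formula is not satisfiable.

No assignment of truth values to the variables can make all 30 clauses true simultaneously.

The formula is UNSAT (unsatisfiable).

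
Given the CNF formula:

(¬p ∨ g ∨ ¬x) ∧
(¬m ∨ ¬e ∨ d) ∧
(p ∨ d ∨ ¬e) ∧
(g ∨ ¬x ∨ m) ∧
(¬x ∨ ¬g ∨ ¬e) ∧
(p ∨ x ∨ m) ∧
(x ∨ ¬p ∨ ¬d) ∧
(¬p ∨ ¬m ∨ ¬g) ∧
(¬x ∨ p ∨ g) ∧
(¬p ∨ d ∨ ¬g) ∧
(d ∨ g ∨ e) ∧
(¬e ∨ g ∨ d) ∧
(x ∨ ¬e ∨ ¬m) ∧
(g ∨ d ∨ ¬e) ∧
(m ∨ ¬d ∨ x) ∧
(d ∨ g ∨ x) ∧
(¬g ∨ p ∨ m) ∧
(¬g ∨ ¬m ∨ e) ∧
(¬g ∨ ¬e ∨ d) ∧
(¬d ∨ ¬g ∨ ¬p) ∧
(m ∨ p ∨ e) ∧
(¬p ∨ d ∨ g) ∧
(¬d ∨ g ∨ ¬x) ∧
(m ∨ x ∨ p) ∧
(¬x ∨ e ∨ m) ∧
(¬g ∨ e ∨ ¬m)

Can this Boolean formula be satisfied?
Yes

Yes, the formula is satisfiable.

One satisfying assignment is: m=True, d=True, g=False, e=False, p=False, x=False

Verification: With this assignment, all 26 clauses evaluate to true.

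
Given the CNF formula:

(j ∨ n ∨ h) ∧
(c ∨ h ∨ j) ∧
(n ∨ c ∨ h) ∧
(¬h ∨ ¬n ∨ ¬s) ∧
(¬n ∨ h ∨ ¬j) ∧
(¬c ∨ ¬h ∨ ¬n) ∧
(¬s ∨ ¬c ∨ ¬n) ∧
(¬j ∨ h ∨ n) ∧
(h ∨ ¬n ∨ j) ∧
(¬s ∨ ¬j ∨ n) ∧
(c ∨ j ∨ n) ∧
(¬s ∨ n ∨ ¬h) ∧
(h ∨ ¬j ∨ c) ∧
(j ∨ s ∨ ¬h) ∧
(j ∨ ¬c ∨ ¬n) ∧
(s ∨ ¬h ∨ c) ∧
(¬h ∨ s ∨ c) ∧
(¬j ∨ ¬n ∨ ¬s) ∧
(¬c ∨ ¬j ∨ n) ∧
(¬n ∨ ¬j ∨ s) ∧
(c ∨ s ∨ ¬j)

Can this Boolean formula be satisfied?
No

No, the formula is not satisfiable.

No assignment of truth values to the variables can make all 21 clauses true simultaneously.

The formula is UNSAT (unsatisfiable).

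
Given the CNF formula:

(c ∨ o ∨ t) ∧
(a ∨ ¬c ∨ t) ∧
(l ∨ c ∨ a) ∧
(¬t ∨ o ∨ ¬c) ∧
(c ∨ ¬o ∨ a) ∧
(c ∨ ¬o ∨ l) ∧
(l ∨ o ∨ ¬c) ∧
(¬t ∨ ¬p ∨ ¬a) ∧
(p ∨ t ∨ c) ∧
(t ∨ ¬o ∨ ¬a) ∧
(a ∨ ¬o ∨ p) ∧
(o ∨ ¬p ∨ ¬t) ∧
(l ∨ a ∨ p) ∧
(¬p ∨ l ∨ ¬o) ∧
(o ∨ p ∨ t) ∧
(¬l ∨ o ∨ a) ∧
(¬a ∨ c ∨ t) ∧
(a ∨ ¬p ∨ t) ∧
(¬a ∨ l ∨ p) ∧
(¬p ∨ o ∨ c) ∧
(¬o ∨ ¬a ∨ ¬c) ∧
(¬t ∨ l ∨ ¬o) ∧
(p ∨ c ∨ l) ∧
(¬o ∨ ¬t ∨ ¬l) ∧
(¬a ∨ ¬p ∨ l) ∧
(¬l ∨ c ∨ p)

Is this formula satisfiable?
Yes

Yes, the formula is satisfiable.

One satisfying assignment is: p=True, a=True, t=False, l=True, c=True, o=False

Verification: With this assignment, all 26 clauses evaluate to true.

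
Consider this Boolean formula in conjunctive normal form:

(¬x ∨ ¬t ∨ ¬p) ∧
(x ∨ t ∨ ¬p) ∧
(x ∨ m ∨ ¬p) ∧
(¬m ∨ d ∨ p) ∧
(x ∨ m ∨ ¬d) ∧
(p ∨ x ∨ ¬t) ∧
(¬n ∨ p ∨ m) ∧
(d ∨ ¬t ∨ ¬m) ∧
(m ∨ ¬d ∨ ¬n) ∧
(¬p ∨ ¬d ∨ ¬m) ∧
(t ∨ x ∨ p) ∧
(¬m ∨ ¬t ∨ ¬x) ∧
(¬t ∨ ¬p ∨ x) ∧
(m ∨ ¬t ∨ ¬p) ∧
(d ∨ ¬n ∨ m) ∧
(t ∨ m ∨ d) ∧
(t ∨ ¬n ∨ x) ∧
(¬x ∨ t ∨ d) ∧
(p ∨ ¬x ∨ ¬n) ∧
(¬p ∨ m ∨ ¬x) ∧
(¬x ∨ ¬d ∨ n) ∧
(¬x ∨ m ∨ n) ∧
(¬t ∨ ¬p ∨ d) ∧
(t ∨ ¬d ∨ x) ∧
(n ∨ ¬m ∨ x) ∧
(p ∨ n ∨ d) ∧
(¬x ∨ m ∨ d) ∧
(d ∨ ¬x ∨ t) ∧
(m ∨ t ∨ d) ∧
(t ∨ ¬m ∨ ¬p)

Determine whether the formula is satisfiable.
No

No, the formula is not satisfiable.

No assignment of truth values to the variables can make all 30 clauses true simultaneously.

The formula is UNSAT (unsatisfiable).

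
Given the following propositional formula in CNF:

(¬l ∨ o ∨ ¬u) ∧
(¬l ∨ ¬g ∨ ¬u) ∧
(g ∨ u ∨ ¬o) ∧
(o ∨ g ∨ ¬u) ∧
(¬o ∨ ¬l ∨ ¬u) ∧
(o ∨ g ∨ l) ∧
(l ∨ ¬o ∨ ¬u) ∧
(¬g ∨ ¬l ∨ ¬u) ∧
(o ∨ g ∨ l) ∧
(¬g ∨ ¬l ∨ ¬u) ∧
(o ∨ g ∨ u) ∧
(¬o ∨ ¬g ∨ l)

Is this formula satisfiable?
Yes

Yes, the formula is satisfiable.

One satisfying assignment is: u=True, g=True, l=False, o=False

Verification: With this assignment, all 12 clauses evaluate to true.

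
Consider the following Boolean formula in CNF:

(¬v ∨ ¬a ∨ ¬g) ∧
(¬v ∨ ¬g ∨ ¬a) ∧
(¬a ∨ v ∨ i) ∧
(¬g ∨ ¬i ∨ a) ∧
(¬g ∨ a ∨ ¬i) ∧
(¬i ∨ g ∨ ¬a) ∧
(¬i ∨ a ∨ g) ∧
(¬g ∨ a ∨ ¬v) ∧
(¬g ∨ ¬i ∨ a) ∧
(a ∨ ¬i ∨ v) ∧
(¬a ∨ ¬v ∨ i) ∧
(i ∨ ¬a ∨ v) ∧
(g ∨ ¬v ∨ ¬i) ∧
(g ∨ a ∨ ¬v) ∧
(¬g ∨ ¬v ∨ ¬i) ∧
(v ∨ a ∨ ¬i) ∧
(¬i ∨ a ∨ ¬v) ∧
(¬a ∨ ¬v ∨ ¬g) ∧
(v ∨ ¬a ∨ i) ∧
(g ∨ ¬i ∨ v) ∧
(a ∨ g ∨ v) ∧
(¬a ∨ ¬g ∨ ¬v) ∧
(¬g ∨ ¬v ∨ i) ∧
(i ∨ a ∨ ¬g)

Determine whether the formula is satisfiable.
Yes

Yes, the formula is satisfiable.

One satisfying assignment is: v=False, a=True, g=True, i=True

Verification: With this assignment, all 24 clauses evaluate to true.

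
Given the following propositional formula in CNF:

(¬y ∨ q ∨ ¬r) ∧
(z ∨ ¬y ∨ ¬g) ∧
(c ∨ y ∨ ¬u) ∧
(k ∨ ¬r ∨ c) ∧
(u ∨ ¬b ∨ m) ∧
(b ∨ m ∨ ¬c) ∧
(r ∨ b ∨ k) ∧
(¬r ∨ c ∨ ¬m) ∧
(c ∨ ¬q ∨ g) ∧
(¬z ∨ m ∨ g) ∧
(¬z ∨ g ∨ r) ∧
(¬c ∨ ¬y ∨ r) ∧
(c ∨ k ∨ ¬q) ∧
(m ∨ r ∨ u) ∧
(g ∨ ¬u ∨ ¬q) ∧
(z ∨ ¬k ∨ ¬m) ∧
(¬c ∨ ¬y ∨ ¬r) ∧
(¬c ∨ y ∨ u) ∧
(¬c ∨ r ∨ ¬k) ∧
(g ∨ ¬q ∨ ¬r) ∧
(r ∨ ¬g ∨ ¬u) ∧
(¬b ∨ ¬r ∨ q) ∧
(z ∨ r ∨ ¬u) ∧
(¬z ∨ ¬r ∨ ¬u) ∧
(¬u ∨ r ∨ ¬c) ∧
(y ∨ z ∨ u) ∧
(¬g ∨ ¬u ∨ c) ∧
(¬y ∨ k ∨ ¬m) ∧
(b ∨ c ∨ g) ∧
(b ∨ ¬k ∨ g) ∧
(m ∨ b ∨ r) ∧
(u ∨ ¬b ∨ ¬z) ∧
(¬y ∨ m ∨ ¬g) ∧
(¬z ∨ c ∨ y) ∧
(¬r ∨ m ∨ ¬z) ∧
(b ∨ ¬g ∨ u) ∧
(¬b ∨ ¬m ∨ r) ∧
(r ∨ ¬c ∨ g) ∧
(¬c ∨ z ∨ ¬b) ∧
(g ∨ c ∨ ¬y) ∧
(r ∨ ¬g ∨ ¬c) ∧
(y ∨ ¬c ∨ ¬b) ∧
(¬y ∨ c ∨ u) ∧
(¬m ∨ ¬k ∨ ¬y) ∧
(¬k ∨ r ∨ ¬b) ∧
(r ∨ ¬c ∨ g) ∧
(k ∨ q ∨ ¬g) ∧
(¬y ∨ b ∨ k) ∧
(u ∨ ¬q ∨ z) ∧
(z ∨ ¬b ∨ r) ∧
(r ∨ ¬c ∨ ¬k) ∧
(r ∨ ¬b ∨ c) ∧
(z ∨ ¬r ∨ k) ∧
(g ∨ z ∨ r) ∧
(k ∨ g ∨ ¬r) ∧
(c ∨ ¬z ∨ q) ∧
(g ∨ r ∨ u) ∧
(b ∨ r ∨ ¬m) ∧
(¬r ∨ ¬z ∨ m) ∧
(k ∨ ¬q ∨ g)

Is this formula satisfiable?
No

No, the formula is not satisfiable.

No assignment of truth values to the variables can make all 60 clauses true simultaneously.

The formula is UNSAT (unsatisfiable).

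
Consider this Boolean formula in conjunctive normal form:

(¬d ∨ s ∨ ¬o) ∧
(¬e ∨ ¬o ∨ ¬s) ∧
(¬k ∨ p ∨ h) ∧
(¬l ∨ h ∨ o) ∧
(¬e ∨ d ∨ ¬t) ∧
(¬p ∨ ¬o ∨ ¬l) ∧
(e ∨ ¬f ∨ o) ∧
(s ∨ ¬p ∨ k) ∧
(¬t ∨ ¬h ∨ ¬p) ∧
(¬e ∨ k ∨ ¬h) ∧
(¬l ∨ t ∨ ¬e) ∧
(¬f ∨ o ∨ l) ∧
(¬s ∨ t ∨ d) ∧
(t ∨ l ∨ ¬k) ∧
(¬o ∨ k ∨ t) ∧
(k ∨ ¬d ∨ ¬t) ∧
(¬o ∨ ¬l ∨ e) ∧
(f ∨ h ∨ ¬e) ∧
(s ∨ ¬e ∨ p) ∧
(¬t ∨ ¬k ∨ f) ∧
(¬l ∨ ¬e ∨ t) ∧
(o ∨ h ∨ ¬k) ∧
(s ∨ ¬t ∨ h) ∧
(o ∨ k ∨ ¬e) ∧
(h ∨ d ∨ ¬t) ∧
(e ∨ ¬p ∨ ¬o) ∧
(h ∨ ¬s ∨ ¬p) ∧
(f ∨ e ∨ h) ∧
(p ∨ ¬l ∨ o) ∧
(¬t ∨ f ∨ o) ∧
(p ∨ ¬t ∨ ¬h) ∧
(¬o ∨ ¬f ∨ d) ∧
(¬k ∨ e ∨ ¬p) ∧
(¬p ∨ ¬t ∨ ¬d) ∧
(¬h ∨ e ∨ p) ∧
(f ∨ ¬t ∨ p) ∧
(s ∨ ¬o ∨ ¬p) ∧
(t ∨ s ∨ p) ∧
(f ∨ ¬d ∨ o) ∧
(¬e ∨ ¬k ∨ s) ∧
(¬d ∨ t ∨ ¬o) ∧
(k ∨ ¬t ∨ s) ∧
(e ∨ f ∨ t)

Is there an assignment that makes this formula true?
No

No, the formula is not satisfiable.

No assignment of truth values to the variables can make all 43 clauses true simultaneously.

The formula is UNSAT (unsatisfiable).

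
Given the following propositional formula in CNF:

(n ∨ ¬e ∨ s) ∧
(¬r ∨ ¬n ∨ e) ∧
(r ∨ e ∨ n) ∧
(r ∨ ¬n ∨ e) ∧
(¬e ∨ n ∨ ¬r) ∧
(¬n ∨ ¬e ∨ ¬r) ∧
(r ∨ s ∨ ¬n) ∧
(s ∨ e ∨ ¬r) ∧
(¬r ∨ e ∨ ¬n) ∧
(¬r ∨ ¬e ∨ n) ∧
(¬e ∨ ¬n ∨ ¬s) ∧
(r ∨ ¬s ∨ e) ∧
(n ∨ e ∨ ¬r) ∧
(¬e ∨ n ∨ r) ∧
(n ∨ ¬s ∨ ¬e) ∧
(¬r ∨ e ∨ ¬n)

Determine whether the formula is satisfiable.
No

No, the formula is not satisfiable.

No assignment of truth values to the variables can make all 16 clauses true simultaneously.

The formula is UNSAT (unsatisfiable).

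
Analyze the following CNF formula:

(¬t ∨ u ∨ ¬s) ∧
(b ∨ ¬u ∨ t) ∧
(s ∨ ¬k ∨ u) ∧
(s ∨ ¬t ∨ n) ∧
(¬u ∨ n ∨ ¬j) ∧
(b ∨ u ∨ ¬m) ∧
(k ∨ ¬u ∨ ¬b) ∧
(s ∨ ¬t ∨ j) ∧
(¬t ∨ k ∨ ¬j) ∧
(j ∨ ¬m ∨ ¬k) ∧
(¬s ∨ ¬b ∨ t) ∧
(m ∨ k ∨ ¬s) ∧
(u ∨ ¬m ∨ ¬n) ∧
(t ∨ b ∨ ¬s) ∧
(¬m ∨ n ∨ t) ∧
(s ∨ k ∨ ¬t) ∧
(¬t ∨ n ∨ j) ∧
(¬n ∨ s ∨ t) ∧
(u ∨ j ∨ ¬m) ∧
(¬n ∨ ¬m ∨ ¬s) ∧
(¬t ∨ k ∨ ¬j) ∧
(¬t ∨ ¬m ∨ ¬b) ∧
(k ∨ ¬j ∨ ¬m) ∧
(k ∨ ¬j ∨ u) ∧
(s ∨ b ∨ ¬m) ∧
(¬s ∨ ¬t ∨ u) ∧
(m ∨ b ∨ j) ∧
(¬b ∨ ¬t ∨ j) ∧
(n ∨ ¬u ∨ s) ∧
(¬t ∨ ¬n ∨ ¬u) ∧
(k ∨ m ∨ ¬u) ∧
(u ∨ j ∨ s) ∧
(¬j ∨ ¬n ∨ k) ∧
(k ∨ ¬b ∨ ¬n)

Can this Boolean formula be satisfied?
No

No, the formula is not satisfiable.

No assignment of truth values to the variables can make all 34 clauses true simultaneously.

The formula is UNSAT (unsatisfiable).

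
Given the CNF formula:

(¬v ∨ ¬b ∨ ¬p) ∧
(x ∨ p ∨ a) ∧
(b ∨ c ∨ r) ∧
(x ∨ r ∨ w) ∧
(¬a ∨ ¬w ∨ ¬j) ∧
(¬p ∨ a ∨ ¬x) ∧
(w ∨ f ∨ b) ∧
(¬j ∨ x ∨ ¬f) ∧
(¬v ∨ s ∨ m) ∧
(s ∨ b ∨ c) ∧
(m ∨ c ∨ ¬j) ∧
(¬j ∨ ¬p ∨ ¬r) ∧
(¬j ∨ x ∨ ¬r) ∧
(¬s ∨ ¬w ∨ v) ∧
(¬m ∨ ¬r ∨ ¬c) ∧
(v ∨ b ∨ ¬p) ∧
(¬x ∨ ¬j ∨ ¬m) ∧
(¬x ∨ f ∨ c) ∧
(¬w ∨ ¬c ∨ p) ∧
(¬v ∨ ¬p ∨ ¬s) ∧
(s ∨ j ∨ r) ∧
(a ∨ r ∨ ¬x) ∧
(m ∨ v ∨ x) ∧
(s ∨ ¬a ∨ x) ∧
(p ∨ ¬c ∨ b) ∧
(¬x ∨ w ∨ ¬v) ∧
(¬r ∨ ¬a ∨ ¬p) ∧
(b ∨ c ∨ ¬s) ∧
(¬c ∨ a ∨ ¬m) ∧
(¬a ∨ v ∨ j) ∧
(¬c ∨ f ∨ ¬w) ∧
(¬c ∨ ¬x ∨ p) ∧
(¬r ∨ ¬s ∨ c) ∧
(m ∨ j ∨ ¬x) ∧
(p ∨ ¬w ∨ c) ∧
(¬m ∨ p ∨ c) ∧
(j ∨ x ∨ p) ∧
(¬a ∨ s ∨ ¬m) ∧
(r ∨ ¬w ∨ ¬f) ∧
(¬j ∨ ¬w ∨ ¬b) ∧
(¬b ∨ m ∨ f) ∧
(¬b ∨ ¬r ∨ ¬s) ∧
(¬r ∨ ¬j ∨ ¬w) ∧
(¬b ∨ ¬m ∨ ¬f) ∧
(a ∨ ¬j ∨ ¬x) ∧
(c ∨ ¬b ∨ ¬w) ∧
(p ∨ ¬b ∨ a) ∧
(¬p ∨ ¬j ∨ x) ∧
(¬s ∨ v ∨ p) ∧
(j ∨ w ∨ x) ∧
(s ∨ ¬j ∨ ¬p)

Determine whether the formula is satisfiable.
Yes

Yes, the formula is satisfiable.

One satisfying assignment is: f=True, a=True, p=True, c=True, w=False, b=True, m=False, v=False, j=True, r=False, s=True, x=True

Verification: With this assignment, all 51 clauses evaluate to true.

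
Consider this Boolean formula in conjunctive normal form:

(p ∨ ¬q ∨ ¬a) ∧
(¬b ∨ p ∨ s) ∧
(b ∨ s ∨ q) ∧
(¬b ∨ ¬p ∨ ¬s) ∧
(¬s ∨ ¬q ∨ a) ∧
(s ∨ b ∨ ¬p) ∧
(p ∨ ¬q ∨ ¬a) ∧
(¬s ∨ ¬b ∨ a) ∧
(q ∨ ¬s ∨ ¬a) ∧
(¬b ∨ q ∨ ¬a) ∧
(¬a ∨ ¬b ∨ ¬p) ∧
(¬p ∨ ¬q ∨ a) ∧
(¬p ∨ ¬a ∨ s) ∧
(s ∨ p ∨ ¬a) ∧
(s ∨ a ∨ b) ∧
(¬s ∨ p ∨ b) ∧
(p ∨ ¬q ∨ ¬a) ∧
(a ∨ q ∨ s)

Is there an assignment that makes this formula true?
Yes

Yes, the formula is satisfiable.

One satisfying assignment is: q=False, s=True, p=True, b=False, a=False

Verification: With this assignment, all 18 clauses evaluate to true.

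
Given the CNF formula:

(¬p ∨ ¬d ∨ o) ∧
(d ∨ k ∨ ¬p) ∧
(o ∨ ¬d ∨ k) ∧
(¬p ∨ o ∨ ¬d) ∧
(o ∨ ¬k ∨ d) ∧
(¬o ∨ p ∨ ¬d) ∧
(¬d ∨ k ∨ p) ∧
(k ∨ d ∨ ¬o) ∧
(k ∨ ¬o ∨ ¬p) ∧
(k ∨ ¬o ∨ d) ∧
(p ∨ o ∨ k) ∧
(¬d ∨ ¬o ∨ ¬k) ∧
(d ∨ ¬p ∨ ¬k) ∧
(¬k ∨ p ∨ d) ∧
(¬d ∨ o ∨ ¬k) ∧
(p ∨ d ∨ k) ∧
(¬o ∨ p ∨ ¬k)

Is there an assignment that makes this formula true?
No

No, the formula is not satisfiable.

No assignment of truth values to the variables can make all 17 clauses true simultaneously.

The formula is UNSAT (unsatisfiable).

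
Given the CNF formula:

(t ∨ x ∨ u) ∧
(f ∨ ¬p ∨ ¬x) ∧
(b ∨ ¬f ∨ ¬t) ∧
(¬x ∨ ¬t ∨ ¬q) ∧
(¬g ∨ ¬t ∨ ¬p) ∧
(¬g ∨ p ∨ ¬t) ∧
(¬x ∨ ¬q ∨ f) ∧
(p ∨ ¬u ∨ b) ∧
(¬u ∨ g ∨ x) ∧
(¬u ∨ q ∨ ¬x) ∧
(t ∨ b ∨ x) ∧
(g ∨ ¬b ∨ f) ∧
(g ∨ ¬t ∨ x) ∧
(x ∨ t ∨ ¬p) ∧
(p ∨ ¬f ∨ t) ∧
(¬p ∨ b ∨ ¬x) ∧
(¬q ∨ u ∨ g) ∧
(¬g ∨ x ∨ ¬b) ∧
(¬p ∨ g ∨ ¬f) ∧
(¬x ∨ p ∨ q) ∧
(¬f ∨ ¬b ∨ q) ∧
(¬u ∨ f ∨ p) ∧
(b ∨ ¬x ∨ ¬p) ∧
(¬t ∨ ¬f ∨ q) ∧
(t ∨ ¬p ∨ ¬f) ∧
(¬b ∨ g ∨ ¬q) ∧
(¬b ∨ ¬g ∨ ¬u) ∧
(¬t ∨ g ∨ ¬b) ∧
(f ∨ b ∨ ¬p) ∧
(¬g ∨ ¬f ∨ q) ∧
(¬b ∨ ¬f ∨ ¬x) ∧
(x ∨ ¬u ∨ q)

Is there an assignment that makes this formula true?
No

No, the formula is not satisfiable.

No assignment of truth values to the variables can make all 32 clauses true simultaneously.

The formula is UNSAT (unsatisfiable).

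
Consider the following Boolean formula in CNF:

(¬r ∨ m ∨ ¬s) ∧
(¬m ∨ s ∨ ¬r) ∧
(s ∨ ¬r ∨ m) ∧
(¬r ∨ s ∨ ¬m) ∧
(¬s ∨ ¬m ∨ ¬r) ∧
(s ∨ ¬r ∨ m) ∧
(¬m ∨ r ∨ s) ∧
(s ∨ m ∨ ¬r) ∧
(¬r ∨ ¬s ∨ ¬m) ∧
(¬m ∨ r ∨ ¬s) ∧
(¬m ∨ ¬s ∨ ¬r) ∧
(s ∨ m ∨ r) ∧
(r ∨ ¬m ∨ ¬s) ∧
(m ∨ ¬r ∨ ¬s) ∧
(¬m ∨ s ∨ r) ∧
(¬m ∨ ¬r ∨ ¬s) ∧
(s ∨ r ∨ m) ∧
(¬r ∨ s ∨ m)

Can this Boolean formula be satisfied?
Yes

Yes, the formula is satisfiable.

One satisfying assignment is: m=False, s=True, r=False

Verification: With this assignment, all 18 clauses evaluate to true.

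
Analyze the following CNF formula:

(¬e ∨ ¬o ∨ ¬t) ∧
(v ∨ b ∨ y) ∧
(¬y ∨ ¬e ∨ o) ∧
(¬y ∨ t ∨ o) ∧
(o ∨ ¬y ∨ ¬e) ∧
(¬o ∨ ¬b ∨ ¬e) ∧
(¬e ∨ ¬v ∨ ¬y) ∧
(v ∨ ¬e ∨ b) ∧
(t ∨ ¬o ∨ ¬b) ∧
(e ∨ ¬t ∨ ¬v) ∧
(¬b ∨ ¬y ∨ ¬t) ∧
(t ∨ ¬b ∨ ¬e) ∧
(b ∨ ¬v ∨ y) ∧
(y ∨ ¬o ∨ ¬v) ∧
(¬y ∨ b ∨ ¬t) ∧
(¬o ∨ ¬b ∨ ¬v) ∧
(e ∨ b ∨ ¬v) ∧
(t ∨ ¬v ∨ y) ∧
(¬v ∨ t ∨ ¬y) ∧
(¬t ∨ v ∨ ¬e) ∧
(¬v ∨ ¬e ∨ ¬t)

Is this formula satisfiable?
Yes

Yes, the formula is satisfiable.

One satisfying assignment is: y=False, v=False, e=False, o=False, b=True, t=False

Verification: With this assignment, all 21 clauses evaluate to true.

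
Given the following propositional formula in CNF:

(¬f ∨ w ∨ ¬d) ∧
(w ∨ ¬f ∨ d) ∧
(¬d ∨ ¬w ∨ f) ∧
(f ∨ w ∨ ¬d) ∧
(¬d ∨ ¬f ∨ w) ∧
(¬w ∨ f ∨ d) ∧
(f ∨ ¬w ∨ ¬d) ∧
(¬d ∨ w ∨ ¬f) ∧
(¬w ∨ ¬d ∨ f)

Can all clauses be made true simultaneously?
Yes

Yes, the formula is satisfiable.

One satisfying assignment is: f=False, w=False, d=False

Verification: With this assignment, all 9 clauses evaluate to true.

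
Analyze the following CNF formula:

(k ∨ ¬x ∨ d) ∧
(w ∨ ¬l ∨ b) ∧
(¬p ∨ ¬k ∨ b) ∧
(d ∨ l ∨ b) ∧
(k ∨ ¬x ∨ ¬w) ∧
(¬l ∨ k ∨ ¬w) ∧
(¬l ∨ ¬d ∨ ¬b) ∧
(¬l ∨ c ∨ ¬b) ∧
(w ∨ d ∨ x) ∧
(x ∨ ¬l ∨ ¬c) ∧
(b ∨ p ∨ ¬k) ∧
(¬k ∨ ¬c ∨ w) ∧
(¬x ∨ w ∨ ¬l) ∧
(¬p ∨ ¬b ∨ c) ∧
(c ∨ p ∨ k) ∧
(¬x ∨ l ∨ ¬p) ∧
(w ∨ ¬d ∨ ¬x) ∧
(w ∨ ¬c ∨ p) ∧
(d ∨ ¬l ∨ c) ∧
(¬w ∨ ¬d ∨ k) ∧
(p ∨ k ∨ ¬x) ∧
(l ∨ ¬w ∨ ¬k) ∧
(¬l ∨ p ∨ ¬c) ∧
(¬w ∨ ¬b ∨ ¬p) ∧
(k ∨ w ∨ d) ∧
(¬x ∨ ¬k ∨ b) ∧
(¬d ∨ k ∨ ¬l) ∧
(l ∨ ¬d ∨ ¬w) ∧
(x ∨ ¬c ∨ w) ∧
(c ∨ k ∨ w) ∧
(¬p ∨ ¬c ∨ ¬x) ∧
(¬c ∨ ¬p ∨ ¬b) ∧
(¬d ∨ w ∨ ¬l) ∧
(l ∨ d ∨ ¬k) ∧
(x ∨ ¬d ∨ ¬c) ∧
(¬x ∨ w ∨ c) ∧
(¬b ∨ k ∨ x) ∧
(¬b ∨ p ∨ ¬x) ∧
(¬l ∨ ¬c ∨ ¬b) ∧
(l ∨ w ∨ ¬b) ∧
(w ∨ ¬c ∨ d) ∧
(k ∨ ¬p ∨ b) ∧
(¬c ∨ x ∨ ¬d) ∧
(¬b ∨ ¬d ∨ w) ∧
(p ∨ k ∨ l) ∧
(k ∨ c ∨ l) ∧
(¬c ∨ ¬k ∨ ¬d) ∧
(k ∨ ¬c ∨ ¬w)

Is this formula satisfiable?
No

No, the formula is not satisfiable.

No assignment of truth values to the variables can make all 48 clauses true simultaneously.

The formula is UNSAT (unsatisfiable).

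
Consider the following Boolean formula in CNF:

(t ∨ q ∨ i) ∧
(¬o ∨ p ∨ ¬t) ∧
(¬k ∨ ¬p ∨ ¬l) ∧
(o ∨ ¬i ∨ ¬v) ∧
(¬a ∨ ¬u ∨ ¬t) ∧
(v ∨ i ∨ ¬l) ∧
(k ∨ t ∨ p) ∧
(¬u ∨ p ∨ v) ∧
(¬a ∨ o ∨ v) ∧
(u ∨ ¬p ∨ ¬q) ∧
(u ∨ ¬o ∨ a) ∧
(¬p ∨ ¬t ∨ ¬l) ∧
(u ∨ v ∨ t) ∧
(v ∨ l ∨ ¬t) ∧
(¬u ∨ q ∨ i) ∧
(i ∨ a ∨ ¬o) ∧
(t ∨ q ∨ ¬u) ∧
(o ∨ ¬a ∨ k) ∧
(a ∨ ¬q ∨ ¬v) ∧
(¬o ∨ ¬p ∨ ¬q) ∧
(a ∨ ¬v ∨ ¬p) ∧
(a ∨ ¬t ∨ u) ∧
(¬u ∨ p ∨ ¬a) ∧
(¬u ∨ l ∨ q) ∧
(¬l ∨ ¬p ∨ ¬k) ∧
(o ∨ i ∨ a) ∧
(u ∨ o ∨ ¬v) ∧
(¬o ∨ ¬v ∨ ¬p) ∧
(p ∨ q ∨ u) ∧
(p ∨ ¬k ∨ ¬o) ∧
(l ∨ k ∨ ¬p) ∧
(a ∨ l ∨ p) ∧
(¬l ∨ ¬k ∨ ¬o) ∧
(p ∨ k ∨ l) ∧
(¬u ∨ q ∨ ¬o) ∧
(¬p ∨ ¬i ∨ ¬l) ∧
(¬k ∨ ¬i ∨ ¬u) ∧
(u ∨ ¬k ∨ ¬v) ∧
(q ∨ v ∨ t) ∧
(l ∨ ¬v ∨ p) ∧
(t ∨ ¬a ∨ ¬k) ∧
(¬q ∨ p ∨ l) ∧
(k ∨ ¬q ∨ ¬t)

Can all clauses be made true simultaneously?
No

No, the formula is not satisfiable.

No assignment of truth values to the variables can make all 43 clauses true simultaneously.

The formula is UNSAT (unsatisfiable).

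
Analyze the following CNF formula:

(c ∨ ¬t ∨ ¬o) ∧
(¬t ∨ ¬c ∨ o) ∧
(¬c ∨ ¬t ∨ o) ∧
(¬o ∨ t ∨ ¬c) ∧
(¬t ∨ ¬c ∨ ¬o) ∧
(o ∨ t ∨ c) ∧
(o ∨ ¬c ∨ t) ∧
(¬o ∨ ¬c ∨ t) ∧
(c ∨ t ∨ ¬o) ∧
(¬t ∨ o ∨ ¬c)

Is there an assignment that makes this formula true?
Yes

Yes, the formula is satisfiable.

One satisfying assignment is: t=True, c=False, o=False

Verification: With this assignment, all 10 clauses evaluate to true.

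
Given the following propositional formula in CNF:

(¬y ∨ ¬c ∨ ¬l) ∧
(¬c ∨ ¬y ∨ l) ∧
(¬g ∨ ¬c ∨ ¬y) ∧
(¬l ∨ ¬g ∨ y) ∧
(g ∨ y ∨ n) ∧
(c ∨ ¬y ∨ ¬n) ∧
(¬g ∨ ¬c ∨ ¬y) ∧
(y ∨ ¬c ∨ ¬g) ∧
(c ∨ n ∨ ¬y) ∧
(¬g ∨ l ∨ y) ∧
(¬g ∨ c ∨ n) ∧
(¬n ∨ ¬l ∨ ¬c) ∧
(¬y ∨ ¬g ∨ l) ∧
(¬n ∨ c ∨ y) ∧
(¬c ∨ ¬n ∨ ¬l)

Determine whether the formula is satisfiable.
Yes

Yes, the formula is satisfiable.

One satisfying assignment is: l=False, n=True, g=False, c=True, y=False

Verification: With this assignment, all 15 clauses evaluate to true.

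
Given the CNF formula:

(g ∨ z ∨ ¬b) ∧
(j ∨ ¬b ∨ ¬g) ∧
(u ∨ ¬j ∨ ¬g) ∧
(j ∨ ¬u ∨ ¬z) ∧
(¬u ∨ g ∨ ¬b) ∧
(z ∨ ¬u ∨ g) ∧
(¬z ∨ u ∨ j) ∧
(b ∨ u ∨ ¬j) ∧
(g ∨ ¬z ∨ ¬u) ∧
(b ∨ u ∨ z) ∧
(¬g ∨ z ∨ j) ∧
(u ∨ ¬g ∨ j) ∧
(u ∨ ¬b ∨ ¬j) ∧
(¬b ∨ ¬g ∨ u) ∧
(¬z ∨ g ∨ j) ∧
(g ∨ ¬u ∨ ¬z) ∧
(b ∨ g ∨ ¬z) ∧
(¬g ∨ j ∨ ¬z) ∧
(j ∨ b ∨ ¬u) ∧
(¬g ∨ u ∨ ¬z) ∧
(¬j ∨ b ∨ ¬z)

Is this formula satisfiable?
Yes

Yes, the formula is satisfiable.

One satisfying assignment is: j=True, b=False, u=True, g=True, z=False

Verification: With this assignment, all 21 clauses evaluate to true.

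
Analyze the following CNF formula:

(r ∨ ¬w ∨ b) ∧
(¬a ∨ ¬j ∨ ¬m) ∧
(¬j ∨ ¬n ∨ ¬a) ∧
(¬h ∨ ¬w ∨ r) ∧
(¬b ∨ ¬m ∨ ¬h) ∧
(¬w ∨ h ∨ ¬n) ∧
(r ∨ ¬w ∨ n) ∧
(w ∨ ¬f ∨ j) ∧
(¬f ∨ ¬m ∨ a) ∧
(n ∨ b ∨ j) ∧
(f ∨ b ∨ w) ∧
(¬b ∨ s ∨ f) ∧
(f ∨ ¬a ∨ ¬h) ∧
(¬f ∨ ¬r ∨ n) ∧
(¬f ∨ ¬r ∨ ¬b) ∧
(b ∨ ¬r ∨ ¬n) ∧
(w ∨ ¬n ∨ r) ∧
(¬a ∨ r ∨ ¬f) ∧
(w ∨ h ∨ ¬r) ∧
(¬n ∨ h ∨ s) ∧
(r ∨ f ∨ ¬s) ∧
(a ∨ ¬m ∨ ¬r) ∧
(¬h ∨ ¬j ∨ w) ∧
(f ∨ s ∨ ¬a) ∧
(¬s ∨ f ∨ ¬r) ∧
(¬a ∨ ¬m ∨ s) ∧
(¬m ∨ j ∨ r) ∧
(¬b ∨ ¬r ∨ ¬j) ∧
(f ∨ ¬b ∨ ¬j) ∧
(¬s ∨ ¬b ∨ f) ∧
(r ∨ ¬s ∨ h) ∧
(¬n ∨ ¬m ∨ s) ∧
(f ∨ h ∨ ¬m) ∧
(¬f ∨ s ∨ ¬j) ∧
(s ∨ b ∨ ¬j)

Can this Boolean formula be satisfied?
No

No, the formula is not satisfiable.

No assignment of truth values to the variables can make all 35 clauses true simultaneously.

The formula is UNSAT (unsatisfiable).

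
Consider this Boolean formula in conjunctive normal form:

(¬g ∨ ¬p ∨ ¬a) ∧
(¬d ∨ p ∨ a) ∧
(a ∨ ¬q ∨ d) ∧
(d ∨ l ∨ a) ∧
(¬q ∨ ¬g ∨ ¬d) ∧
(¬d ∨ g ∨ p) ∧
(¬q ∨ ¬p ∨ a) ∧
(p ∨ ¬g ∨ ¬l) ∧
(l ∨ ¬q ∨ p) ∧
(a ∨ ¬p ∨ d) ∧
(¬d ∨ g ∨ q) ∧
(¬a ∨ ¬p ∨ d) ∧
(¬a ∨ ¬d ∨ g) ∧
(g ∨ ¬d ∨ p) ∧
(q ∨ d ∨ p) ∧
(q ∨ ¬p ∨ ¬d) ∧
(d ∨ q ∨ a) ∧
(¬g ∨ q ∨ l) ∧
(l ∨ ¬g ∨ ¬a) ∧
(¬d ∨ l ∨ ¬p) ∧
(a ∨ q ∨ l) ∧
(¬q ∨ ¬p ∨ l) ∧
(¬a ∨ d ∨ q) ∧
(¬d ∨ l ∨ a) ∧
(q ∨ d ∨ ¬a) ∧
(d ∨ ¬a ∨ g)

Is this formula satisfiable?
No

No, the formula is not satisfiable.

No assignment of truth values to the variables can make all 26 clauses true simultaneously.

The formula is UNSAT (unsatisfiable).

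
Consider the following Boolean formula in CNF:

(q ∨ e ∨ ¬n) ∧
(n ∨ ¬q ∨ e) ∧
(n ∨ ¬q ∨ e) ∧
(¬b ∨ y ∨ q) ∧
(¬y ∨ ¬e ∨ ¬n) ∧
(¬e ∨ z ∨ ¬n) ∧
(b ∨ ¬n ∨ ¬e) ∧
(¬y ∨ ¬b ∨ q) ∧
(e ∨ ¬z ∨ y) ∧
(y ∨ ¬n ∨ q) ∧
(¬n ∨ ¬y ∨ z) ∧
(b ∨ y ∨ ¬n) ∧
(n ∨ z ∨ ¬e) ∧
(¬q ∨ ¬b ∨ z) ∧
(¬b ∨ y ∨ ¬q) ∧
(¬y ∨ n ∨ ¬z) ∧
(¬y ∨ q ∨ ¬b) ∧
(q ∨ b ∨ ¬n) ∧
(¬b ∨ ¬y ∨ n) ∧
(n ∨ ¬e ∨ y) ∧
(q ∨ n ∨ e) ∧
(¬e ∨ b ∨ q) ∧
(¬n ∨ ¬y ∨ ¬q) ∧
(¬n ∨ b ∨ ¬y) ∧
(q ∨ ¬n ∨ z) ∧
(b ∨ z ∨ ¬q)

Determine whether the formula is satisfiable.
No

No, the formula is not satisfiable.

No assignment of truth values to the variables can make all 26 clauses true simultaneously.

The formula is UNSAT (unsatisfiable).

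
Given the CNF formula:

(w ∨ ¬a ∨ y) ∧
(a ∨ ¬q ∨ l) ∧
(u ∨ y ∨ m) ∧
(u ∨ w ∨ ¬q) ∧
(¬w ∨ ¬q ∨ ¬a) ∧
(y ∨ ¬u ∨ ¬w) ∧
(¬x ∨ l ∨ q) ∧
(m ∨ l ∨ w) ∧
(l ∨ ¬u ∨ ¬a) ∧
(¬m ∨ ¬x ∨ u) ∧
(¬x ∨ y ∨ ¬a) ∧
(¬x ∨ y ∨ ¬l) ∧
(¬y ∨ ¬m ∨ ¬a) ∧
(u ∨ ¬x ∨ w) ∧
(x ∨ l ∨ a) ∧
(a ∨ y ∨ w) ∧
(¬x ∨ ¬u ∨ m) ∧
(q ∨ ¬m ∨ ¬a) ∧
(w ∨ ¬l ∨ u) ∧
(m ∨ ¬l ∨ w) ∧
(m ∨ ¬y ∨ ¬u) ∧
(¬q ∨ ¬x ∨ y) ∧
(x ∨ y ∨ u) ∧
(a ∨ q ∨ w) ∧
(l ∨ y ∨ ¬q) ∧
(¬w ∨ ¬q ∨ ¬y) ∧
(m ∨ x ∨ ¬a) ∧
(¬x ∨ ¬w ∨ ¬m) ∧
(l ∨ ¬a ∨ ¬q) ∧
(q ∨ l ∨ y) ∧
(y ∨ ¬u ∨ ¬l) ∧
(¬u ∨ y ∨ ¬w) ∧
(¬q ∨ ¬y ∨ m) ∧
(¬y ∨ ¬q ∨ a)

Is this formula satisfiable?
Yes

Yes, the formula is satisfiable.

One satisfying assignment is: x=False, m=False, u=False, a=False, l=True, y=True, q=False, w=True

Verification: With this assignment, all 34 clauses evaluate to true.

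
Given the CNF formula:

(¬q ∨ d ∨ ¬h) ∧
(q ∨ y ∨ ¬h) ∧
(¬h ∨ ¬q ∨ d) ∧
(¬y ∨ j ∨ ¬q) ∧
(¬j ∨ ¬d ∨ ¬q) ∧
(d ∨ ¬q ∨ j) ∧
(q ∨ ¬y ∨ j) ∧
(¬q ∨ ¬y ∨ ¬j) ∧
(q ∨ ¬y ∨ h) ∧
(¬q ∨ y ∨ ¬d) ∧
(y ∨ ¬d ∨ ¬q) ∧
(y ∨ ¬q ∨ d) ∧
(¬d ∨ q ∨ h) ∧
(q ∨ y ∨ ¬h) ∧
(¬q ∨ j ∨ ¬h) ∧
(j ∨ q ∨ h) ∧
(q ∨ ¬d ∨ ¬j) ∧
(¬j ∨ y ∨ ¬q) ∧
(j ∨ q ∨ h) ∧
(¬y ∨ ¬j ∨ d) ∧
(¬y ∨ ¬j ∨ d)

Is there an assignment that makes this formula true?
Yes

Yes, the formula is satisfiable.

One satisfying assignment is: y=False, j=True, d=False, q=False, h=False

Verification: With this assignment, all 21 clauses evaluate to true.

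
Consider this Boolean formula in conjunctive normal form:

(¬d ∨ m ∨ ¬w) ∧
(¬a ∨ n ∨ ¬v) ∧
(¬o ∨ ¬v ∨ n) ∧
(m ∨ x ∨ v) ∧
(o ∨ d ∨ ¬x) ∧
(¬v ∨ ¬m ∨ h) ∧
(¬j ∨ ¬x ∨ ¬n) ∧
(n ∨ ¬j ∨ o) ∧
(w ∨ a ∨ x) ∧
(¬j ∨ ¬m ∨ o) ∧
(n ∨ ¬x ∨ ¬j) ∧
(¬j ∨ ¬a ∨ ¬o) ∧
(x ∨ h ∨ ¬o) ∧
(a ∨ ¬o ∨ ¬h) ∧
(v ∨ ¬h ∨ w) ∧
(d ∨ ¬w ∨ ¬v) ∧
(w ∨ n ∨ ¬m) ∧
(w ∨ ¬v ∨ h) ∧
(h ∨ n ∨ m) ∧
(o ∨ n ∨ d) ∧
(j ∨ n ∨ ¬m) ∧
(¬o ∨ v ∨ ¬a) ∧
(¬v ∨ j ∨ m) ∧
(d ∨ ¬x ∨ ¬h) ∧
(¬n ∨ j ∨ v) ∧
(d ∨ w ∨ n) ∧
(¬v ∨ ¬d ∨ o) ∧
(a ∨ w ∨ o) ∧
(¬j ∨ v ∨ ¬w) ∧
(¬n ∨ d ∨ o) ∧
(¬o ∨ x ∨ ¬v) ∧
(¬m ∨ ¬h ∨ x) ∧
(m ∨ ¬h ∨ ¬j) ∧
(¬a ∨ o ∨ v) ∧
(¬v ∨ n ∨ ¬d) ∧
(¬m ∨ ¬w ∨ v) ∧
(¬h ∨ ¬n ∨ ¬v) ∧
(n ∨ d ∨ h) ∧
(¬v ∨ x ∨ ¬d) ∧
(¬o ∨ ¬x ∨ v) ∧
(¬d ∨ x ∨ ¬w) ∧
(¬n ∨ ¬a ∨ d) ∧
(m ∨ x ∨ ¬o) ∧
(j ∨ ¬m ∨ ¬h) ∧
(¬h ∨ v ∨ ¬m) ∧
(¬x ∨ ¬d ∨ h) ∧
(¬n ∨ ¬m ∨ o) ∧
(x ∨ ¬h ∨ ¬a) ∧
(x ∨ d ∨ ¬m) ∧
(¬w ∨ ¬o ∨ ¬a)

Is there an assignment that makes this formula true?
No

No, the formula is not satisfiable.

No assignment of truth values to the variables can make all 50 clauses true simultaneously.

The formula is UNSAT (unsatisfiable).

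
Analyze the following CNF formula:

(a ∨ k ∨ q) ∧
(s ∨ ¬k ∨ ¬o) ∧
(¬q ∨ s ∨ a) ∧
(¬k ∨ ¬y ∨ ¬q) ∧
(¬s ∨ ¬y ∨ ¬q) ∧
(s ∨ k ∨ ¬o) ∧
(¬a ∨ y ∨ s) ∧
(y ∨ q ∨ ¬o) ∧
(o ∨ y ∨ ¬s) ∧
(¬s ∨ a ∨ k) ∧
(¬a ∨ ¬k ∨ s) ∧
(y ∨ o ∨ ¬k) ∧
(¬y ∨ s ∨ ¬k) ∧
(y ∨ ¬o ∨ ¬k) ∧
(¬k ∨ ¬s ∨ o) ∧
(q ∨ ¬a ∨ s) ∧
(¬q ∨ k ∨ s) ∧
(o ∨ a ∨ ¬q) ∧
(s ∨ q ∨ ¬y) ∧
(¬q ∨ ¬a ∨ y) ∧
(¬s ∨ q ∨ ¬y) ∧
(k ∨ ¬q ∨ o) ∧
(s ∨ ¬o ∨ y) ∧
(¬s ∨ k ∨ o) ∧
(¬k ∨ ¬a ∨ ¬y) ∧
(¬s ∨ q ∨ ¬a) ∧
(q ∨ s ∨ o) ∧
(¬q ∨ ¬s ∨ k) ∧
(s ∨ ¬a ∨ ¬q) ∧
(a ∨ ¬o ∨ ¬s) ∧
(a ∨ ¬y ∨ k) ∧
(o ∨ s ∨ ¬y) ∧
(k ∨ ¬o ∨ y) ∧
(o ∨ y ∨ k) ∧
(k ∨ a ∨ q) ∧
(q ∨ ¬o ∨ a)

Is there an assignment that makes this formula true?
No

No, the formula is not satisfiable.

No assignment of truth values to the variables can make all 36 clauses true simultaneously.

The formula is UNSAT (unsatisfiable).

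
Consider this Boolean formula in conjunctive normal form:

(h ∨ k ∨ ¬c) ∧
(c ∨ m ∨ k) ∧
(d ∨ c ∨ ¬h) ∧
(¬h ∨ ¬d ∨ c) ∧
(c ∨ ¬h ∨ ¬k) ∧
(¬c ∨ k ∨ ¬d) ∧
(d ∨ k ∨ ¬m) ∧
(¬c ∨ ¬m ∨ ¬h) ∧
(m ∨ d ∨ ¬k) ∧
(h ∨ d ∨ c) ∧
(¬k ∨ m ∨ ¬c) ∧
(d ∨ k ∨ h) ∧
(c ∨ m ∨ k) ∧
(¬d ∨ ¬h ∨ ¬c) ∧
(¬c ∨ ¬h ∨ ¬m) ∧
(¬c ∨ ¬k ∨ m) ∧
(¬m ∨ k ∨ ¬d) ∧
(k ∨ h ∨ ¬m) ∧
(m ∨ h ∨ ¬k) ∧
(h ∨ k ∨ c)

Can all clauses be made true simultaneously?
Yes

Yes, the formula is satisfiable.

One satisfying assignment is: c=False, h=False, m=True, k=True, d=True

Verification: With this assignment, all 20 clauses evaluate to true.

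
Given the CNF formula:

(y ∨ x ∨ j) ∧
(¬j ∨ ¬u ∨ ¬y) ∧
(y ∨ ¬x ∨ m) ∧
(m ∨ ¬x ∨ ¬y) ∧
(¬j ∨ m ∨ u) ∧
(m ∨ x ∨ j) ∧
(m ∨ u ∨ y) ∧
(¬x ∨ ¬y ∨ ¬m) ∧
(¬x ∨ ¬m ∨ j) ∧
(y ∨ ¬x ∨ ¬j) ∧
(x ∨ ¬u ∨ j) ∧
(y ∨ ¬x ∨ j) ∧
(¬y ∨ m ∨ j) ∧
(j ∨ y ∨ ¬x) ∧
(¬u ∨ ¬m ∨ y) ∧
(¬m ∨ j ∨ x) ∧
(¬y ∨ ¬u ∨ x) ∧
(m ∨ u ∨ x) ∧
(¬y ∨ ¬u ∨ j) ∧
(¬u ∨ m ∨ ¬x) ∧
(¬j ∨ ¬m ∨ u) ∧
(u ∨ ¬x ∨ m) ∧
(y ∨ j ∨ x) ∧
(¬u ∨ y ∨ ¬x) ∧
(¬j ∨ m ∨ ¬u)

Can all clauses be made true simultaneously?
No

No, the formula is not satisfiable.

No assignment of truth values to the variables can make all 25 clauses true simultaneously.

The formula is UNSAT (unsatisfiable).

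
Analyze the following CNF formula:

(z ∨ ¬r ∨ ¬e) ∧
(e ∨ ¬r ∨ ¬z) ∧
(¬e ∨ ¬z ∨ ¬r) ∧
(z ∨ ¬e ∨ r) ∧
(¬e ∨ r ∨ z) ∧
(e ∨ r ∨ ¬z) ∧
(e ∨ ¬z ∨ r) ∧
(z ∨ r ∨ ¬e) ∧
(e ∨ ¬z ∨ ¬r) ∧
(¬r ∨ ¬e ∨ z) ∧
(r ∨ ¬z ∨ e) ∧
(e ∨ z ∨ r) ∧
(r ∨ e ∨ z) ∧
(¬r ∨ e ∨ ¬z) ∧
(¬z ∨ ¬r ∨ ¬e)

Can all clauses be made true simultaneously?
Yes

Yes, the formula is satisfiable.

One satisfying assignment is: e=True, r=False, z=True

Verification: With this assignment, all 15 clauses evaluate to true.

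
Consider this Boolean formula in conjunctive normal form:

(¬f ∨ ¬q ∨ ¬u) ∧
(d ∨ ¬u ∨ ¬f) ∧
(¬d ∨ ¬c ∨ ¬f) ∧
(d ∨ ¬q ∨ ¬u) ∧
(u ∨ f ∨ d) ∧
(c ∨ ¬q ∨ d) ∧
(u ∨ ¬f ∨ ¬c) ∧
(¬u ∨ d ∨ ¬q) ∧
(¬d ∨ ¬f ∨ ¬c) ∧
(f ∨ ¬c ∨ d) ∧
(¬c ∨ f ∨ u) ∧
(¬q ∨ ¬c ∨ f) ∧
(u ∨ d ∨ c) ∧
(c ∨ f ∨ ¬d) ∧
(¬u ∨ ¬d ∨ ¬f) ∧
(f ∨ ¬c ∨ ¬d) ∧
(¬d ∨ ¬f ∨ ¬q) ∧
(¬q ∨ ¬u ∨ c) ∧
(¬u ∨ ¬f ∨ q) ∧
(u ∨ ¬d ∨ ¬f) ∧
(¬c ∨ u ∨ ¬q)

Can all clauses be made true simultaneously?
Yes

Yes, the formula is satisfiable.

One satisfying assignment is: c=False, q=False, d=False, f=False, u=True

Verification: With this assignment, all 21 clauses evaluate to true.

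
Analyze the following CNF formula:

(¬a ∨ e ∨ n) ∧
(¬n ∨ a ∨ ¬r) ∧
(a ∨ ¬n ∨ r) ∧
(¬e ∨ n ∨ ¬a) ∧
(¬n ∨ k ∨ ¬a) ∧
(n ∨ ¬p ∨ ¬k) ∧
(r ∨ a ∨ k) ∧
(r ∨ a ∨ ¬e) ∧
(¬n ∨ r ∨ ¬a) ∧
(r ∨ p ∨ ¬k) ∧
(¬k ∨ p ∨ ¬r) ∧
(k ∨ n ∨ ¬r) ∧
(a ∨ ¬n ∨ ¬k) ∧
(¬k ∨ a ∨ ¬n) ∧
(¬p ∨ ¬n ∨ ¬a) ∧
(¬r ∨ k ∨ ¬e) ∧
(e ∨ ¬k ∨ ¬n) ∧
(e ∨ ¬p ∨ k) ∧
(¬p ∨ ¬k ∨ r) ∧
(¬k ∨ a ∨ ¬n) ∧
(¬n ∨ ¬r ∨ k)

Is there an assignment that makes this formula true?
No

No, the formula is not satisfiable.

No assignment of truth values to the variables can make all 21 clauses true simultaneously.

The formula is UNSAT (unsatisfiable).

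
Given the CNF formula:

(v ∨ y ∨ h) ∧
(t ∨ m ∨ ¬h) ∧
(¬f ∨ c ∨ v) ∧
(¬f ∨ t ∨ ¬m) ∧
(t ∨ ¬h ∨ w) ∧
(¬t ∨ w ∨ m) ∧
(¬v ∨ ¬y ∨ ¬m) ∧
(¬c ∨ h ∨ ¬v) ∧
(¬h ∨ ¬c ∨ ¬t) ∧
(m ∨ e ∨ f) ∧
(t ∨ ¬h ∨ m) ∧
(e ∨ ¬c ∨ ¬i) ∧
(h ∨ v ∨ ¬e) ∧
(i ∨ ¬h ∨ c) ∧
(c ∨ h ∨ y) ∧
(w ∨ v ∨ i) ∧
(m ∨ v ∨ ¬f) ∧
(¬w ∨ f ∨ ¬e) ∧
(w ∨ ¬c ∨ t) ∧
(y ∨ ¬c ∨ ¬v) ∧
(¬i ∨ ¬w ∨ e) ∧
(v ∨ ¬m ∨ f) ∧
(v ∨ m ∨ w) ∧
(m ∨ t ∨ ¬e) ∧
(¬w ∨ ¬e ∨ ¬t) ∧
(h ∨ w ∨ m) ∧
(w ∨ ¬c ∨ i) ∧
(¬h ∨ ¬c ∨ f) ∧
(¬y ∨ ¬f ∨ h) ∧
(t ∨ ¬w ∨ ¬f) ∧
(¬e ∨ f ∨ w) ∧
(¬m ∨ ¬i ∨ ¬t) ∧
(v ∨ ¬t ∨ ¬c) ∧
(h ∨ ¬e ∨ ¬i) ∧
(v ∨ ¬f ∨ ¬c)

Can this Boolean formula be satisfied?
No

No, the formula is not satisfiable.

No assignment of truth values to the variables can make all 35 clauses true simultaneously.

The formula is UNSAT (unsatisfiable).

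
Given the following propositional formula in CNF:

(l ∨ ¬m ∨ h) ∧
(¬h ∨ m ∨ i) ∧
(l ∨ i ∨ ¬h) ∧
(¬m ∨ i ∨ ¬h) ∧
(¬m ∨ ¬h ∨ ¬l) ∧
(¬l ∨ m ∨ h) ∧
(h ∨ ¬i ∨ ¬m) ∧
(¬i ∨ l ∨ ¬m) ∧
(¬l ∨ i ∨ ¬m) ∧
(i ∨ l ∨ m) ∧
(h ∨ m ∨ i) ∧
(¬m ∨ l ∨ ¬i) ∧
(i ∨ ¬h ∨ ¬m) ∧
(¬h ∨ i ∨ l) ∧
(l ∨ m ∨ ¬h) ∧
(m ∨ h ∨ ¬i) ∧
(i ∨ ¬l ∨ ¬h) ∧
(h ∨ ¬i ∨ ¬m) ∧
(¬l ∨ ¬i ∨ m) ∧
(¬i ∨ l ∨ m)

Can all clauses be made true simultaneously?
No

No, the formula is not satisfiable.

No assignment of truth values to the variables can make all 20 clauses true simultaneously.

The formula is UNSAT (unsatisfiable).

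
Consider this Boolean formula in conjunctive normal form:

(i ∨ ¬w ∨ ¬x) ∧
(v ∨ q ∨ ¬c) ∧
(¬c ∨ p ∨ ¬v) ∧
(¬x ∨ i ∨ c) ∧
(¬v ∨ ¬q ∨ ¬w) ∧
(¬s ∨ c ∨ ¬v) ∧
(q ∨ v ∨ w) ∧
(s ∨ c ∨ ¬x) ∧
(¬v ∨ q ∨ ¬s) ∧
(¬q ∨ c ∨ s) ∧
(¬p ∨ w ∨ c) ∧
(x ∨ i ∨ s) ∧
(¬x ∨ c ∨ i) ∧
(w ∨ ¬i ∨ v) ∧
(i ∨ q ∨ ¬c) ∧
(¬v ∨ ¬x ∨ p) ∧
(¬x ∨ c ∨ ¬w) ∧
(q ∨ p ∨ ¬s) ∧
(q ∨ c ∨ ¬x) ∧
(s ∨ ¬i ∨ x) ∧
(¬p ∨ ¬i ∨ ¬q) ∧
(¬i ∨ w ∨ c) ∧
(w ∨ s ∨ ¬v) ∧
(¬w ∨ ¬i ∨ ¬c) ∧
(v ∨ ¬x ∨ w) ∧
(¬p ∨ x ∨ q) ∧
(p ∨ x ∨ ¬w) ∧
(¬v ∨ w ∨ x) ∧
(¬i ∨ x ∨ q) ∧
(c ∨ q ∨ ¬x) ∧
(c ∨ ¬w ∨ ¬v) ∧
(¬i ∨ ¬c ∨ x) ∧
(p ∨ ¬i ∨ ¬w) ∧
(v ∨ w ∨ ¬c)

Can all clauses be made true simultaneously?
Yes

Yes, the formula is satisfiable.

One satisfying assignment is: s=True, v=False, i=False, x=False, w=True, q=True, p=True, c=True

Verification: With this assignment, all 34 clauses evaluate to true.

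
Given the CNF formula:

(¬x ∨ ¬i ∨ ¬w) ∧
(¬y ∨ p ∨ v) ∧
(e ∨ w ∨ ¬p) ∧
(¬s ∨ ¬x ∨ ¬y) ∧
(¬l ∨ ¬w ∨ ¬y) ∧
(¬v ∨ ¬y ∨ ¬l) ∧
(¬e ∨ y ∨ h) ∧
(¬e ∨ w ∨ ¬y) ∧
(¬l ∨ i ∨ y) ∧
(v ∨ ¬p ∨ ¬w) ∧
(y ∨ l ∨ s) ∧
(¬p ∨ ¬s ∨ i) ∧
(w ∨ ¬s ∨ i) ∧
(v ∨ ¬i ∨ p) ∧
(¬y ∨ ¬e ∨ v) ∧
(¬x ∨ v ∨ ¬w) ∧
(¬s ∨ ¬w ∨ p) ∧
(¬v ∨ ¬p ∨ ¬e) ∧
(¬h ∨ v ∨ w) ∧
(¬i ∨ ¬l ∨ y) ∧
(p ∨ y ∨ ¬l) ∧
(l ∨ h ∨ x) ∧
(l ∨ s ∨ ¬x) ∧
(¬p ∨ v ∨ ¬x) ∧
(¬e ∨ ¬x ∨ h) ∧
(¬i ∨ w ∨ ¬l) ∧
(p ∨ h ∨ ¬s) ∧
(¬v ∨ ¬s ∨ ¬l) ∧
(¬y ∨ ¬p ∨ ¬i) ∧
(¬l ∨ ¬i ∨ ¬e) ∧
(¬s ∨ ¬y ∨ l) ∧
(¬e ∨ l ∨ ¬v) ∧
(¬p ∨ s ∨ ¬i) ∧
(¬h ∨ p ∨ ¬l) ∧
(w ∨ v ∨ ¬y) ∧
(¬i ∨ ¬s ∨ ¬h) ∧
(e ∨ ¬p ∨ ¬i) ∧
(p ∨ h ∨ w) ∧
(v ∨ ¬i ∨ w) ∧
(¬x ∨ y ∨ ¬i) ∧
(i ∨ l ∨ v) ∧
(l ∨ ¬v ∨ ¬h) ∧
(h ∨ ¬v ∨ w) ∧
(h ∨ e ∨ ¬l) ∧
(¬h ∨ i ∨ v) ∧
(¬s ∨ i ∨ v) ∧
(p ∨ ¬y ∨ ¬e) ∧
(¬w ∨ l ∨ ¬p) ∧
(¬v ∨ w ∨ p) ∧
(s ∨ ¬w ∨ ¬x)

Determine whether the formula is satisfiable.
No

No, the formula is not satisfiable.

No assignment of truth values to the variables can make all 50 clauses true simultaneously.

The formula is UNSAT (unsatisfiable).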